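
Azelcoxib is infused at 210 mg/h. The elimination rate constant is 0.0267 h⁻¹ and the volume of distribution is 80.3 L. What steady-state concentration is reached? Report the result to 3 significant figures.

97.9 mg/L

CL = k · V = 0.0267 × 80.3 = 2.144 L/h
Css = rate / CL = 210 / 2.144 ≈ 97.9 mg/L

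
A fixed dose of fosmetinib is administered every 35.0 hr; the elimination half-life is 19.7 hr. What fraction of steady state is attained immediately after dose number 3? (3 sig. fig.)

k = ln 2 / 19.7 = 0.03519 hr⁻¹
f_n = 1 − e^(−nkτ) = 1 − e^(−3 × 0.03519 × 35.0) = 1 − e^(−3.694) = 1 − 0.02486 ≈ 0.975

0.975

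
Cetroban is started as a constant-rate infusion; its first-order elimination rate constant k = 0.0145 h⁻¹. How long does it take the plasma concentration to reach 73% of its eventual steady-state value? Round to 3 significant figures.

f = 1 − e^(−kt)  ⇒  t = −ln(1 − f) / k
t = −ln(1 − 0.73) / 0.01450 = 1.309 / 0.01450 ≈ 90.3 hours

90.3 hours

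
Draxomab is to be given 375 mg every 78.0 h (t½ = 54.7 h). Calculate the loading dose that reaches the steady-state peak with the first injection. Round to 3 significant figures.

k = ln 2 / 54.7 = 0.01267 h⁻¹
Accumulation ratio R = 1 / (1 − e^(−kτ)) = 1 / (1 − e^(−0.01267×78.0)) = 1 / (1 − 0.3722) = 1.593
Loading dose = maintenance dose × R = 375 × 1.593 ≈ 597 mg

597 mg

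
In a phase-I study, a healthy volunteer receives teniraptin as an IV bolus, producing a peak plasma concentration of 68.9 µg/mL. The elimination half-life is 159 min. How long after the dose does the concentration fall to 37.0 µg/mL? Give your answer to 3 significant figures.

143 minutes

k = ln 2 / 159 = 0.004359 min⁻¹
C(t) = C₀ e^(−kt)  ⇒  t = ln(C₀/C) / k
t = ln(68.9/37.0) / 0.004359 = 0.6217 / 0.004359 ≈ 143 minutes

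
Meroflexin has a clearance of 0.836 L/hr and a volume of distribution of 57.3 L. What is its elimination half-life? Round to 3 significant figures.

k = CL / V = 0.836 / 57.3 = 0.01459 hr⁻¹
t½ = ln 2 / k = ln 2 / 0.01459 ≈ 47.5 hours

47.5 hours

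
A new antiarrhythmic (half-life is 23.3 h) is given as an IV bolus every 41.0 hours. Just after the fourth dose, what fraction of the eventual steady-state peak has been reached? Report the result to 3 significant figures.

0.992

k = ln 2 / 23.3 = 0.02975 h⁻¹
f_n = 1 − e^(−nkτ) = 1 − e^(−4 × 0.02975 × 41.0) = 1 − e^(−4.879) = 1 − 0.007606 ≈ 0.992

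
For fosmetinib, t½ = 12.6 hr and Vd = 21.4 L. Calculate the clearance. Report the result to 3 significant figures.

k = ln 2 / t½ = ln 2 / 12.6 = 0.05501 hr⁻¹
CL = k · V = 0.05501 × 21.4 ≈ 1.18 L/hr

1.18 L/hr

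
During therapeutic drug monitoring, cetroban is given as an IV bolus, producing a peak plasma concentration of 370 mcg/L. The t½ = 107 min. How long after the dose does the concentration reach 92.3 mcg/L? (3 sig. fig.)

214 minutes

k = ln 2 / 107 = 0.006478 min⁻¹
C(t) = C₀ e^(−kt)  ⇒  t = ln(C₀/C) / k
t = ln(370/92.3) / 0.006478 = 1.388 / 0.006478 ≈ 214 minutes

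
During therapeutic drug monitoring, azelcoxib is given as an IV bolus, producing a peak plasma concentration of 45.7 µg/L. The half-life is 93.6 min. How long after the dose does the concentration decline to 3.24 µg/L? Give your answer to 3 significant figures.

357 minutes

k = ln 2 / 93.6 = 0.007405 min⁻¹
C(t) = C₀ e^(−kt)  ⇒  t = ln(C₀/C) / k
t = ln(45.7/3.24) / 0.007405 = 2.647 / 0.007405 ≈ 357 minutes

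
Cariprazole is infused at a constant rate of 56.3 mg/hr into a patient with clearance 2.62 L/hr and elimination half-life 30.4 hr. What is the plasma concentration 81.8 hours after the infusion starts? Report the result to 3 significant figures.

Css = rate / CL = 56.3 / 2.62 = 21.49 mg/L
k = ln 2 / 30.4 = 0.02280 hr⁻¹
C(t) = Css (1 − e^(−kt)) = 21.49 × (1 − e^(−1.865)) = 21.49 × 0.8451 ≈ 18.2 mg/L

18.2 mg/L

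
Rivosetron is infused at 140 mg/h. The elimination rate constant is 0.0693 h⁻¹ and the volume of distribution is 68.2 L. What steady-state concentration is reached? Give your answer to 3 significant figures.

CL = k · V = 0.0693 × 68.2 = 4.726 L/h
Css = rate / CL = 140 / 4.726 ≈ 29.6 mg/L

29.6 mg/L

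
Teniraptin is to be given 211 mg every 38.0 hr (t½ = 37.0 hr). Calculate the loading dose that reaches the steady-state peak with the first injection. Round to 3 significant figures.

k = ln 2 / 37.0 = 0.01873 hr⁻¹
Accumulation ratio R = 1 / (1 − e^(−kτ)) = 1 / (1 − e^(−0.01873×38.0)) = 1 / (1 − 0.4907) = 1.964
Loading dose = maintenance dose × R = 211 × 1.964 ≈ 414 mg

414 mg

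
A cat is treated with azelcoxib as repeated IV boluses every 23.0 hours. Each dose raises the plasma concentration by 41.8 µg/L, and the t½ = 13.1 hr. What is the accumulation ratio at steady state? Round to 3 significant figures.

k = ln 2 / 13.1 = 0.05291 hr⁻¹
Fraction remaining after one interval: e^(−kτ) = e^(−0.05291 × 23.0) = 0.2961
R = 1 / (1 − 0.2961) = 1 / 0.7039 ≈ 1.42

1.42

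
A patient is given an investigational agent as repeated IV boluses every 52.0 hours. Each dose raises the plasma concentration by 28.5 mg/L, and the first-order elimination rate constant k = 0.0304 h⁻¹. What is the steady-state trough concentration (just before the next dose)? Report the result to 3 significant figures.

Fraction remaining after one interval: e^(−kτ) = e^(−0.03040 × 52.0) = 0.2058
R = 1 / (1 − 0.2058) = 1.259
Css,max = 28.5 × 1.259 = 35.89 mg/L
Css,min = Css,max × e^(−kτ) = 35.89 × 0.2058 ≈ 7.39 mg/L

7.39 mg/L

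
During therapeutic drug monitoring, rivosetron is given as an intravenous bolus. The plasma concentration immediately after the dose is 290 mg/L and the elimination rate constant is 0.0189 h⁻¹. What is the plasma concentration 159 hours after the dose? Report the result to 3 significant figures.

14.4 mg/L

C(t) = C₀ e^(−kt) = 290 × e^(−0.01890 × 159) = 290 × e^(−3.005) = 290 × 0.04953 ≈ 14.4 mg/L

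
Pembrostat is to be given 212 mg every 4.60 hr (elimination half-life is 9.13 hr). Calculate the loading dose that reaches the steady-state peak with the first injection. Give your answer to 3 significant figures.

k = ln 2 / 9.13 = 0.07592 hr⁻¹
Accumulation ratio R = 1 / (1 − e^(−kτ)) = 1 / (1 − e^(−0.07592×4.60)) = 1 / (1 − 0.7052) = 3.392
Loading dose = maintenance dose × R = 212 × 3.392 ≈ 719 mg

719 mg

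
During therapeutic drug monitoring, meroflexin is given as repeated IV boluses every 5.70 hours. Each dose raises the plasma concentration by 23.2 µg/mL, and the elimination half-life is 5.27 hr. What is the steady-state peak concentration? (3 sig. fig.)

44.0 µg/mL

k = ln 2 / 5.27 = 0.1315 hr⁻¹
Fraction remaining after one interval: e^(−kτ) = e^(−0.1315 × 5.70) = 0.4725
R = 1 / (1 − 0.4725) = 1.896
Css,max = 23.2 × 1.896 ≈ 44.0 µg/mL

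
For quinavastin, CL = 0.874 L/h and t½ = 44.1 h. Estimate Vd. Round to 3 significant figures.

55.6 L

k = ln 2 / t½ = ln 2 / 44.1 = 0.01572 h⁻¹
V = CL / k = 0.874 / 0.01572 ≈ 55.6 L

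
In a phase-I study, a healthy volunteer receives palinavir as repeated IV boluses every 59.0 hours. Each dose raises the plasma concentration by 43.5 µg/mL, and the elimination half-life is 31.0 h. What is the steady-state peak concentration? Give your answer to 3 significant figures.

k = ln 2 / 31.0 = 0.02236 h⁻¹
Fraction remaining after one interval: e^(−kτ) = e^(−0.02236 × 59.0) = 0.2673
R = 1 / (1 − 0.2673) = 1.365
Css,max = 43.5 × 1.365 ≈ 59.4 µg/mL

59.4 µg/mL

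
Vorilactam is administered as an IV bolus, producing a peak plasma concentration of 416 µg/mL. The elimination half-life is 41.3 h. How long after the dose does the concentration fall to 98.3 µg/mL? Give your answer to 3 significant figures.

k = ln 2 / 41.3 = 0.01678 h⁻¹
C(t) = C₀ e^(−kt)  ⇒  t = ln(C₀/C) / k
t = ln(416/98.3) / 0.01678 = 1.443 / 0.01678 ≈ 86.0 hours

86.0 hours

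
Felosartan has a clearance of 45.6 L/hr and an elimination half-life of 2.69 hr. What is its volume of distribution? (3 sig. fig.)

k = ln 2 / t½ = ln 2 / 2.69 = 0.2577 hr⁻¹
V = CL / k = 45.6 / 0.2577 ≈ 177 L

177 L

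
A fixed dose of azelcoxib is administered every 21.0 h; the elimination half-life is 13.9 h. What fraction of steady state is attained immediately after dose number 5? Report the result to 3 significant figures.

k = ln 2 / 13.9 = 0.04987 h⁻¹
f_n = 1 − e^(−nkτ) = 1 − e^(−5 × 0.04987 × 21.0) = 1 − e^(−5.236) = 1 − 0.005321 ≈ 0.995

0.995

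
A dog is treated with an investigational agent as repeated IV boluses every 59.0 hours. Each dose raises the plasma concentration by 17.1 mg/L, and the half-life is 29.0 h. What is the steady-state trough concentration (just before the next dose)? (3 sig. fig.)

5.52 mg/L

k = ln 2 / 29.0 = 0.02390 h⁻¹
Fraction remaining after one interval: e^(−kτ) = e^(−0.02390 × 59.0) = 0.2441
R = 1 / (1 − 0.2441) = 1.323
Css,max = 17.1 × 1.323 = 22.62 mg/L
Css,min = Css,max × e^(−kτ) = 22.62 × 0.2441 ≈ 5.52 mg/L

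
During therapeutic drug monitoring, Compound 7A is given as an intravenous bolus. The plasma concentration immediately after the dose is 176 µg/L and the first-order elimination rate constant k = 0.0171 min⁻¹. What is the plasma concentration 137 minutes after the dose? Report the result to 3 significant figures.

16.9 µg/L

C(t) = C₀ e^(−kt) = 176 × e^(−0.01710 × 137) = 176 × e^(−2.343) = 176 × 0.09607 ≈ 16.9 µg/L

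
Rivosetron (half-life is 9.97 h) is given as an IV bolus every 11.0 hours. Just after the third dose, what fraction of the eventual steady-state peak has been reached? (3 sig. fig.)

k = ln 2 / 9.97 = 0.06952 h⁻¹
f_n = 1 − e^(−nkτ) = 1 − e^(−3 × 0.06952 × 11.0) = 1 − e^(−2.294) = 1 − 0.1008 ≈ 0.899

0.899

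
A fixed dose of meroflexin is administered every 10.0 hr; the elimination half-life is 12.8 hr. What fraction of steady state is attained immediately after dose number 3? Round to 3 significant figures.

0.803

k = ln 2 / 12.8 = 0.05415 hr⁻¹
f_n = 1 − e^(−nkτ) = 1 − e^(−3 × 0.05415 × 10.0) = 1 − e^(−1.625) = 1 − 0.1970 ≈ 0.803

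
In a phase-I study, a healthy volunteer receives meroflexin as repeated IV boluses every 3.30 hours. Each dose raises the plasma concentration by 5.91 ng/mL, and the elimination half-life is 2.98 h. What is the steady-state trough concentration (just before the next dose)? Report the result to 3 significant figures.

5.12 ng/mL

k = ln 2 / 2.98 = 0.2326 h⁻¹
Fraction remaining after one interval: e^(−kτ) = e^(−0.2326 × 3.30) = 0.4641
R = 1 / (1 − 0.4641) = 1.866
Css,max = 5.91 × 1.866 = 11.03 ng/mL
Css,min = Css,max × e^(−kτ) = 11.03 × 0.4641 ≈ 5.12 ng/mL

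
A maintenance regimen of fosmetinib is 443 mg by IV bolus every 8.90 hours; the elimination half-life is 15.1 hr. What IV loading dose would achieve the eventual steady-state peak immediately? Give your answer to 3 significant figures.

1320 mg

k = ln 2 / 15.1 = 0.04590 hr⁻¹
Accumulation ratio R = 1 / (1 − e^(−kτ)) = 1 / (1 − e^(−0.04590×8.90)) = 1 / (1 − 0.6646) = 2.982
Loading dose = maintenance dose × R = 443 × 2.982 ≈ 1320 mg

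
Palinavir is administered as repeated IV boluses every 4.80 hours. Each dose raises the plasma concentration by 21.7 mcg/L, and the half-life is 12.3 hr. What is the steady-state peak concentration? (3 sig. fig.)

k = ln 2 / 12.3 = 0.05635 hr⁻¹
Fraction remaining after one interval: e^(−kτ) = e^(−0.05635 × 4.80) = 0.7630
R = 1 / (1 − 0.7630) = 4.219
Css,max = 21.7 × 4.219 ≈ 91.6 mcg/L

91.6 mcg/L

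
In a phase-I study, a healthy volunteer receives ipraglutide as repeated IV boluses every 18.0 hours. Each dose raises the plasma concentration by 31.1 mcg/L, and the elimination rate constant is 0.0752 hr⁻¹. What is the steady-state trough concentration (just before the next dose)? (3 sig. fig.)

10.8 mcg/L

Fraction remaining after one interval: e^(−kτ) = e^(−0.07520 × 18.0) = 0.2583
R = 1 / (1 − 0.2583) = 1.348
Css,max = 31.1 × 1.348 = 41.93 mcg/L
Css,min = Css,max × e^(−kτ) = 41.93 × 0.2583 ≈ 10.8 mcg/L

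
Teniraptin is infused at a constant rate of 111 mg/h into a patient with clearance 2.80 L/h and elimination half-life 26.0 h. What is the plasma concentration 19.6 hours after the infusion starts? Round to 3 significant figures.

16.1 mg/L

Css = rate / CL = 111 / 2.80 = 39.64 mg/L
k = ln 2 / 26.0 = 0.02666 h⁻¹
C(t) = Css (1 − e^(−kt)) = 39.64 × (1 − e^(−0.5225)) = 39.64 × 0.4070 ≈ 16.1 mg/L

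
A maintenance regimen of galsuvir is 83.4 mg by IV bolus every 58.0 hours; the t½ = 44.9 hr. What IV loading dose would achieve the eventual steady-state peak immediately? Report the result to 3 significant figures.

141 mg

k = ln 2 / 44.9 = 0.01544 hr⁻¹
Accumulation ratio R = 1 / (1 − e^(−kτ)) = 1 / (1 − e^(−0.01544×58.0)) = 1 / (1 − 0.4085) = 1.690
Loading dose = maintenance dose × R = 83.4 × 1.690 ≈ 141 mg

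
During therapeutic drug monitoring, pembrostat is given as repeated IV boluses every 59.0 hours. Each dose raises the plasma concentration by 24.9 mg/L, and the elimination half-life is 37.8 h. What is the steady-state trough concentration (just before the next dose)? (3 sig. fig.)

k = ln 2 / 37.8 = 0.01834 h⁻¹
Fraction remaining after one interval: e^(−kτ) = e^(−0.01834 × 59.0) = 0.3390
R = 1 / (1 − 0.3390) = 1.513
Css,max = 24.9 × 1.513 = 37.67 mg/L
Css,min = Css,max × e^(−kτ) = 37.67 × 0.3390 ≈ 12.8 mg/L

12.8 mg/L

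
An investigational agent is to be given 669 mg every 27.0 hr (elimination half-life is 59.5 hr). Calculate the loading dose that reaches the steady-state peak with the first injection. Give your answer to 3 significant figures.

k = ln 2 / 59.5 = 0.01165 hr⁻¹
Accumulation ratio R = 1 / (1 − e^(−kτ)) = 1 / (1 − e^(−0.01165×27.0)) = 1 / (1 − 0.7301) = 3.705
Loading dose = maintenance dose × R = 669 × 3.705 ≈ 2480 mg

2480 mg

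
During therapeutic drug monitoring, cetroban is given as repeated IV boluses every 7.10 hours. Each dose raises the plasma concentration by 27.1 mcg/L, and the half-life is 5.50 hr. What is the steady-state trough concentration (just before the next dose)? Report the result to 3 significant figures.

k = ln 2 / 5.50 = 0.1260 hr⁻¹
Fraction remaining after one interval: e^(−kτ) = e^(−0.1260 × 7.10) = 0.4087
R = 1 / (1 − 0.4087) = 1.691
Css,max = 27.1 × 1.691 = 45.83 mcg/L
Css,min = Css,max × e^(−kτ) = 45.83 × 0.4087 ≈ 18.7 mcg/L

18.7 mcg/L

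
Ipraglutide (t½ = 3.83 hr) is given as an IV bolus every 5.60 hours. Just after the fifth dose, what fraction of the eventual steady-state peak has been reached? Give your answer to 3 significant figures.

k = ln 2 / 3.83 = 0.1810 hr⁻¹
f_n = 1 − e^(−nkτ) = 1 − e^(−5 × 0.1810 × 5.60) = 1 − e^(−5.067) = 1 − 0.006299 ≈ 0.994

0.994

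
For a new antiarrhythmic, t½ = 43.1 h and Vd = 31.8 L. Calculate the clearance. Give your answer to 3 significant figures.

0.511 L/h

k = ln 2 / t½ = ln 2 / 43.1 = 0.01608 h⁻¹
CL = k · V = 0.01608 × 31.8 ≈ 0.511 L/h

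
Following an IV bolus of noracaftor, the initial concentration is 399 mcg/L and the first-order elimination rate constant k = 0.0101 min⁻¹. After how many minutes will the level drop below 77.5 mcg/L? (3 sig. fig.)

162 minutes

C(t) = C₀ e^(−kt)  ⇒  t = ln(C₀/C) / k
t = ln(399/77.5) / 0.01010 = 1.639 / 0.01010 ≈ 162 minutes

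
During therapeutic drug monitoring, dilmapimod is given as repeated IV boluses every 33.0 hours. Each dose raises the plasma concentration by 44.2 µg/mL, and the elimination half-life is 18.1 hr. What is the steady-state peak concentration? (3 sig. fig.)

k = ln 2 / 18.1 = 0.03830 hr⁻¹
Fraction remaining after one interval: e^(−kτ) = e^(−0.03830 × 33.0) = 0.2826
R = 1 / (1 − 0.2826) = 1.394
Css,max = 44.2 × 1.394 ≈ 61.6 µg/mL

61.6 µg/mL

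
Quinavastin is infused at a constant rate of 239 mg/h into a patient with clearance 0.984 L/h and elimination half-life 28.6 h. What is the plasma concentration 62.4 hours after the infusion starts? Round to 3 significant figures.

189 mg/L

Css = rate / CL = 239 / 0.984 = 242.9 mg/L
k = ln 2 / 28.6 = 0.02424 h⁻¹
C(t) = Css (1 − e^(−kt)) = 242.9 × (1 − e^(−1.512)) = 242.9 × 0.7796 ≈ 189 mg/L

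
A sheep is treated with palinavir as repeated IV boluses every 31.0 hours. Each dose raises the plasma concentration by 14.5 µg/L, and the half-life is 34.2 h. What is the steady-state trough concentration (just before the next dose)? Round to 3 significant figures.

16.6 µg/L

k = ln 2 / 34.2 = 0.02027 h⁻¹
Fraction remaining after one interval: e^(−kτ) = e^(−0.02027 × 31.0) = 0.5335
R = 1 / (1 − 0.5335) = 2.144
Css,max = 14.5 × 2.144 = 31.08 µg/L
Css,min = Css,max × e^(−kτ) = 31.08 × 0.5335 ≈ 16.6 µg/L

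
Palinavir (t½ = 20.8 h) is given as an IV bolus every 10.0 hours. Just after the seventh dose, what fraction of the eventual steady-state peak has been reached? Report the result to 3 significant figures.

0.903

k = ln 2 / 20.8 = 0.03332 h⁻¹
f_n = 1 − e^(−nkτ) = 1 − e^(−7 × 0.03332 × 10.0) = 1 − e^(−2.333) = 1 − 0.09703 ≈ 0.903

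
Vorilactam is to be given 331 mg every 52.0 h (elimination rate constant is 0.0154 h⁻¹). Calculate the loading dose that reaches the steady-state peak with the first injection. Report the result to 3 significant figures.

601 mg

Accumulation ratio R = 1 / (1 − e^(−kτ)) = 1 / (1 − e^(−0.01540×52.0)) = 1 / (1 − 0.4490) = 1.815
Loading dose = maintenance dose × R = 331 × 1.815 ≈ 601 mg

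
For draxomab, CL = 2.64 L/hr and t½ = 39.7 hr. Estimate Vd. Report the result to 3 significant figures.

k = ln 2 / t½ = ln 2 / 39.7 = 0.01746 hr⁻¹
V = CL / k = 2.64 / 0.01746 ≈ 151 L

151 L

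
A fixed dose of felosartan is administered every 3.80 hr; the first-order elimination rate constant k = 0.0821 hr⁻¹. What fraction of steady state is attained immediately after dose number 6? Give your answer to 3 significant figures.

0.846

f_n = 1 − e^(−nkτ) = 1 − e^(−6 × 0.08210 × 3.80) = 1 − e^(−1.872) = 1 − 0.1538 ≈ 0.846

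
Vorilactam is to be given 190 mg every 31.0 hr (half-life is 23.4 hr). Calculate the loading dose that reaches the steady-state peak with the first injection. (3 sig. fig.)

k = ln 2 / 23.4 = 0.02962 hr⁻¹
Accumulation ratio R = 1 / (1 − e^(−kτ)) = 1 / (1 − e^(−0.02962×31.0)) = 1 / (1 − 0.3992) = 1.664
Loading dose = maintenance dose × R = 190 × 1.664 ≈ 316 mg

316 mg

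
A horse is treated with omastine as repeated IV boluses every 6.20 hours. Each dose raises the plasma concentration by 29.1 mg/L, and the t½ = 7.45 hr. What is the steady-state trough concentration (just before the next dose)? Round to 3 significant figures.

37.3 mg/L

k = ln 2 / 7.45 = 0.09304 hr⁻¹
Fraction remaining after one interval: e^(−kτ) = e^(−0.09304 × 6.20) = 0.5617
R = 1 / (1 − 0.5617) = 2.281
Css,max = 29.1 × 2.281 = 66.39 mg/L
Css,min = Css,max × e^(−kτ) = 66.39 × 0.5617 ≈ 37.3 mg/L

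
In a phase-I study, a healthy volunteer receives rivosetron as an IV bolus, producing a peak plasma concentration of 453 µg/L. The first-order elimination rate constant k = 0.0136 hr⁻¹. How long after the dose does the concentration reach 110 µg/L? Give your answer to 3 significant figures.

104 hours

C(t) = C₀ e^(−kt)  ⇒  t = ln(C₀/C) / k
t = ln(453/110) / 0.01360 = 1.415 / 0.01360 ≈ 104 hours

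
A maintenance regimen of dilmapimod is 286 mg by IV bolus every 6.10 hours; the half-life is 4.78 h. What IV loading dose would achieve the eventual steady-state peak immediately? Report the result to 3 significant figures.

k = ln 2 / 4.78 = 0.1450 h⁻¹
Accumulation ratio R = 1 / (1 − e^(−kτ)) = 1 / (1 − e^(−0.1450×6.10)) = 1 / (1 − 0.4129) = 1.703
Loading dose = maintenance dose × R = 286 × 1.703 ≈ 487 mg

487 mg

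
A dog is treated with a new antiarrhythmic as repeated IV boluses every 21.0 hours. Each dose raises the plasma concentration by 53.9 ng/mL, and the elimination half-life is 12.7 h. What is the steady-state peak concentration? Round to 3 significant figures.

k = ln 2 / 12.7 = 0.05458 h⁻¹
Fraction remaining after one interval: e^(−kτ) = e^(−0.05458 × 21.0) = 0.3179
R = 1 / (1 − 0.3179) = 1.466
Css,max = 53.9 × 1.466 ≈ 79.0 ng/mL

79.0 ng/mL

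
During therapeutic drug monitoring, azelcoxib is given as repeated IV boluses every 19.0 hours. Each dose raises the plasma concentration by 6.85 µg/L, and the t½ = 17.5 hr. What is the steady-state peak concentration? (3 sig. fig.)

k = ln 2 / 17.5 = 0.03961 hr⁻¹
Fraction remaining after one interval: e^(−kτ) = e^(−0.03961 × 19.0) = 0.4712
R = 1 / (1 − 0.4712) = 1.891
Css,max = 6.85 × 1.891 ≈ 13.0 µg/L

13.0 µg/L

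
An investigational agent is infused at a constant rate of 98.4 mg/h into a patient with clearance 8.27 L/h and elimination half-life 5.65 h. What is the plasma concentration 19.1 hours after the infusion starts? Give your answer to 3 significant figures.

10.8 mg/L

Css = rate / CL = 98.4 / 8.27 = 11.90 mg/L
k = ln 2 / 5.65 = 0.1227 h⁻¹
C(t) = Css (1 − e^(−kt)) = 11.90 × (1 − e^(−2.343)) = 11.90 × 0.9040 ≈ 10.8 mg/L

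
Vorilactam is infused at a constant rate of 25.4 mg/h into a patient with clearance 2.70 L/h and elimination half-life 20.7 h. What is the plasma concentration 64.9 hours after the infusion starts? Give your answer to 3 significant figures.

Css = rate / CL = 25.4 / 2.70 = 9.407 mg/L
k = ln 2 / 20.7 = 0.03349 h⁻¹
C(t) = Css (1 − e^(−kt)) = 9.407 × (1 − e^(−2.173)) = 9.407 × 0.8862 ≈ 8.34 mg/L

8.34 mg/L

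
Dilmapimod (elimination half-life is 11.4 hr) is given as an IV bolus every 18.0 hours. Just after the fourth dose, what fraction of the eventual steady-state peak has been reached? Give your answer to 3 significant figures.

k = ln 2 / 11.4 = 0.06080 hr⁻¹
f_n = 1 − e^(−nkτ) = 1 − e^(−4 × 0.06080 × 18.0) = 1 − e^(−4.378) = 1 − 0.01255 ≈ 0.987

0.987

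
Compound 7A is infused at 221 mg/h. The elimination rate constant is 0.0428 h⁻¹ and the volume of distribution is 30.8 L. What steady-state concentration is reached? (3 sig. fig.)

168 mg/L

CL = k · V = 0.0428 × 30.8 = 1.318 L/h
Css = rate / CL = 221 / 1.318 ≈ 168 mg/L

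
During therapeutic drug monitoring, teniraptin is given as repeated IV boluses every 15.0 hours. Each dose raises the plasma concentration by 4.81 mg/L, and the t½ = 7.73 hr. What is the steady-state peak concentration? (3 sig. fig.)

k = ln 2 / 7.73 = 0.08967 hr⁻¹
Fraction remaining after one interval: e^(−kτ) = e^(−0.08967 × 15.0) = 0.2605
R = 1 / (1 − 0.2605) = 1.352
Css,max = 4.81 × 1.352 ≈ 6.50 mg/L

6.50 mg/L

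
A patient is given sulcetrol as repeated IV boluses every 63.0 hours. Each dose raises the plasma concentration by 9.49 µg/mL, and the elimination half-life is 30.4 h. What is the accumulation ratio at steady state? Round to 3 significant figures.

1.31

k = ln 2 / 30.4 = 0.02280 h⁻¹
Fraction remaining after one interval: e^(−kτ) = e^(−0.02280 × 63.0) = 0.2378
R = 1 / (1 − 0.2378) = 1 / 0.7622 ≈ 1.31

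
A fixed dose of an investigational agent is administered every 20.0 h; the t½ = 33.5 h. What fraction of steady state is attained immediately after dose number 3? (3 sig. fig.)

0.711

k = ln 2 / 33.5 = 0.02069 h⁻¹
f_n = 1 − e^(−nkτ) = 1 − e^(−3 × 0.02069 × 20.0) = 1 − e^(−1.241) = 1 − 0.2890 ≈ 0.711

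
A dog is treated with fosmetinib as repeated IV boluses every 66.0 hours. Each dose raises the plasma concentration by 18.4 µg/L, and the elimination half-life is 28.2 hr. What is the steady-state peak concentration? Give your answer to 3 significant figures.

k = ln 2 / 28.2 = 0.02458 hr⁻¹
Fraction remaining after one interval: e^(−kτ) = e^(−0.02458 × 66.0) = 0.1975
R = 1 / (1 − 0.1975) = 1.246
Css,max = 18.4 × 1.246 ≈ 22.9 µg/L

22.9 µg/L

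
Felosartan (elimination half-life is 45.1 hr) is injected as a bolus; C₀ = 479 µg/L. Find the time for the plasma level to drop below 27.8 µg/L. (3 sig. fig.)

k = ln 2 / 45.1 = 0.01537 hr⁻¹
C(t) = C₀ e^(−kt)  ⇒  t = ln(C₀/C) / k
t = ln(479/27.8) / 0.01537 = 2.847 / 0.01537 ≈ 185 hours

185 hours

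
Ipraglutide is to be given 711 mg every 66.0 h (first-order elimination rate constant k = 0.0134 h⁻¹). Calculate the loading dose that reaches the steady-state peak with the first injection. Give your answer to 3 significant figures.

1210 mg

Accumulation ratio R = 1 / (1 − e^(−kτ)) = 1 / (1 − e^(−0.01340×66.0)) = 1 / (1 − 0.4130) = 1.703
Loading dose = maintenance dose × R = 711 × 1.703 ≈ 1210 mg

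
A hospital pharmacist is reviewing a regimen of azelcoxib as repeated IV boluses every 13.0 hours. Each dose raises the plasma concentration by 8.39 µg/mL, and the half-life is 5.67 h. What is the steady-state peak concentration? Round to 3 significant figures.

10.5 µg/mL

k = ln 2 / 5.67 = 0.1222 h⁻¹
Fraction remaining after one interval: e^(−kτ) = e^(−0.1222 × 13.0) = 0.2041
R = 1 / (1 − 0.2041) = 1.256
Css,max = 8.39 × 1.256 ≈ 10.5 µg/mL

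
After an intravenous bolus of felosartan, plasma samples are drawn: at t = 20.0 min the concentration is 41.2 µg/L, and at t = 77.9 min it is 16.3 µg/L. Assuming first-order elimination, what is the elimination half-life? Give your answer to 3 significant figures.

k = ln(C₁/C₂) / (t₂ − t₁) = ln(41.2/16.3) / (77.9 − 20.0)
  = 0.9273 / 57.90 = 0.01602 min⁻¹
t½ = ln 2 / k = ln 2 / 0.01602 ≈ 43.3 minutes

43.3 minutes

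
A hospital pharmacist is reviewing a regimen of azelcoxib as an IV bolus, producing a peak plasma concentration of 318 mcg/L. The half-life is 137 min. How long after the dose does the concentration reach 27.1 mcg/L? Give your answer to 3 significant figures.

487 minutes

k = ln 2 / 137 = 0.005059 min⁻¹
C(t) = C₀ e^(−kt)  ⇒  t = ln(C₀/C) / k
t = ln(318/27.1) / 0.005059 = 2.463 / 0.005059 ≈ 487 minutes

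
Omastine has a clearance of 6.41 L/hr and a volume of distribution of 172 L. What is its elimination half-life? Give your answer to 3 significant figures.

18.6 hours

k = CL / V = 6.41 / 172 = 0.03727 hr⁻¹
t½ = ln 2 / k = ln 2 / 0.03727 ≈ 18.6 hours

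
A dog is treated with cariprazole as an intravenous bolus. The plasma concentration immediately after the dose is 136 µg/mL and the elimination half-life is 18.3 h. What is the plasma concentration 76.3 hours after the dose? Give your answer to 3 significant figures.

7.56 µg/mL

k = ln 2 / 18.3 = 0.03788 h⁻¹
C(t) = C₀ e^(−kt) = 136 × e^(−0.03788 × 76.3) = 136 × e^(−2.890) = 136 × 0.05558 ≈ 7.56 µg/mL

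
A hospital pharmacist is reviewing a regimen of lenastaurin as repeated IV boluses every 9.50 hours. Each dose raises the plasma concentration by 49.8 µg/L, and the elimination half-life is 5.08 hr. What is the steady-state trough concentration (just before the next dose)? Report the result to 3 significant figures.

18.8 µg/L

k = ln 2 / 5.08 = 0.1364 hr⁻¹
Fraction remaining after one interval: e^(−kτ) = e^(−0.1364 × 9.50) = 0.2736
R = 1 / (1 − 0.2736) = 1.377
Css,max = 49.8 × 1.377 = 68.55 µg/L
Css,min = Css,max × e^(−kτ) = 68.55 × 0.2736 ≈ 18.8 µg/L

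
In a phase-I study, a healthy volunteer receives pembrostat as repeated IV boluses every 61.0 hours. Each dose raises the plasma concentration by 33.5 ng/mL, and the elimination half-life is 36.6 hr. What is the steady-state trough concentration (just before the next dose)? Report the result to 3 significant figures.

k = ln 2 / 36.6 = 0.01894 hr⁻¹
Fraction remaining after one interval: e^(−kτ) = e^(−0.01894 × 61.0) = 0.3150
R = 1 / (1 − 0.3150) = 1.460
Css,max = 33.5 × 1.460 = 48.90 ng/mL
Css,min = Css,max × e^(−kτ) = 48.90 × 0.3150 ≈ 15.4 ng/mL

15.4 ng/mL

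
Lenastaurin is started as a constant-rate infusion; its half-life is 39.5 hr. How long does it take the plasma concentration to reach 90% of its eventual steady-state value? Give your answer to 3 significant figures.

k = ln 2 / 39.5 = 0.01755 hr⁻¹
f = 1 − e^(−kt)  ⇒  t = −ln(1 − f) / k
t = −ln(1 − 0.9) / 0.01755 = 2.303 / 0.01755 ≈ 131 hours

131 hours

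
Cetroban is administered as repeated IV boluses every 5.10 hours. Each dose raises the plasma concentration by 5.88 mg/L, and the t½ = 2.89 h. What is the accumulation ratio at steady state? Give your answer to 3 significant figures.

1.42

k = ln 2 / 2.89 = 0.2398 h⁻¹
Fraction remaining after one interval: e^(−kτ) = e^(−0.2398 × 5.10) = 0.2943
R = 1 / (1 − 0.2943) = 1 / 0.7057 ≈ 1.42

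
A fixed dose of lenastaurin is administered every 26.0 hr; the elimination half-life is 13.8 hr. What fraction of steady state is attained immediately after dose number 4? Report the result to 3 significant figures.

k = ln 2 / 13.8 = 0.05023 hr⁻¹
f_n = 1 − e^(−nkτ) = 1 − e^(−4 × 0.05023 × 26.0) = 1 − e^(−5.224) = 1 − 0.005387 ≈ 0.995

0.995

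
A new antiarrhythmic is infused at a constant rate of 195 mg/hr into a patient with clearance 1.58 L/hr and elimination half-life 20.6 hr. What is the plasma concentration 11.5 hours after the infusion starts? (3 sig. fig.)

39.6 mg/L

Css = rate / CL = 195 / 1.58 = 123.4 mg/L
k = ln 2 / 20.6 = 0.03365 hr⁻¹
C(t) = Css (1 − e^(−kt)) = 123.4 × (1 − e^(−0.3870)) = 123.4 × 0.3209 ≈ 39.6 mg/L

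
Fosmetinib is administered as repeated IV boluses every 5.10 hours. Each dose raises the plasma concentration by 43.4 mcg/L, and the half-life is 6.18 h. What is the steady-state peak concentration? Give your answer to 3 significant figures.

k = ln 2 / 6.18 = 0.1122 h⁻¹
Fraction remaining after one interval: e^(−kτ) = e^(−0.1122 × 5.10) = 0.5644
R = 1 / (1 − 0.5644) = 2.296
Css,max = 43.4 × 2.296 ≈ 99.6 mcg/L

99.6 mcg/L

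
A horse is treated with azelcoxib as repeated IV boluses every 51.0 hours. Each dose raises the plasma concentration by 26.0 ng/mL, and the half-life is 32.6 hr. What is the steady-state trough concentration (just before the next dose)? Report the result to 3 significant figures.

13.3 ng/mL

k = ln 2 / 32.6 = 0.02126 hr⁻¹
Fraction remaining after one interval: e^(−kτ) = e^(−0.02126 × 51.0) = 0.3381
R = 1 / (1 − 0.3381) = 1.511
Css,max = 26.0 × 1.511 = 39.28 ng/mL
Css,min = Css,max × e^(−kτ) = 39.28 × 0.3381 ≈ 13.3 ng/mL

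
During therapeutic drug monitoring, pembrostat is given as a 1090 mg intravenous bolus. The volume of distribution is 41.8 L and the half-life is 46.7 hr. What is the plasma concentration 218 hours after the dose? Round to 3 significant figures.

C₀ = dose / V = 1090 / 41.8 = 26.08 mg/L
k = ln 2 / 46.7 = 0.01484 hr⁻¹
C(t) = C₀ e^(−kt) = 26.08 × e^(−0.01484 × 218) = 26.08 × e^(−3.236) = 26.08 × 0.03933 ≈ 1.03 mg/L

1.03 mg/L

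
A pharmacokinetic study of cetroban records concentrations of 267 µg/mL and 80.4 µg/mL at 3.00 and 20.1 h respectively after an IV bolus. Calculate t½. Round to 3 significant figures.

9.88 hours

k = ln(C₁/C₂) / (t₂ − t₁) = ln(267/80.4) / (20.1 − 3.00)
  = 1.200 / 17.10 = 0.07019 h⁻¹
t½ = ln 2 / k = ln 2 / 0.07019 ≈ 9.88 hours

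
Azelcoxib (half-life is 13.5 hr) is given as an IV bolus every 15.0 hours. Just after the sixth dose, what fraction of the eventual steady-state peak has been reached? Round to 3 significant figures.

k = ln 2 / 13.5 = 0.05134 hr⁻¹
f_n = 1 − e^(−nkτ) = 1 − e^(−6 × 0.05134 × 15.0) = 1 − e^(−4.621) = 1 − 0.009843 ≈ 0.990

0.990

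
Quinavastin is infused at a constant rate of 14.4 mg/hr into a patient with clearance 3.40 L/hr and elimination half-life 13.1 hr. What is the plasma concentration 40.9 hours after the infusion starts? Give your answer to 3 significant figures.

Css = rate / CL = 14.4 / 3.40 = 4.235 mg/L
k = ln 2 / 13.1 = 0.05291 hr⁻¹
C(t) = Css (1 − e^(−kt)) = 4.235 × (1 − e^(−2.164)) = 4.235 × 0.8851 ≈ 3.75 mg/L

3.75 mg/L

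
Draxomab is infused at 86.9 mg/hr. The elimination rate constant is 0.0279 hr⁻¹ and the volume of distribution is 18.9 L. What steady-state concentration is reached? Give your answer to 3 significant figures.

CL = k · V = 0.0279 × 18.9 = 0.5273 L/hr
Css = rate / CL = 86.9 / 0.5273 ≈ 165 µg/mL

165 µg/mL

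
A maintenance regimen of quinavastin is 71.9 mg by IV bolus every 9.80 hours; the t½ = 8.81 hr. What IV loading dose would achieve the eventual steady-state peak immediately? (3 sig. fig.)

134 mg

k = ln 2 / 8.81 = 0.07868 hr⁻¹
Accumulation ratio R = 1 / (1 − e^(−kτ)) = 1 / (1 − e^(−0.07868×9.80)) = 1 / (1 − 0.4625) = 1.861
Loading dose = maintenance dose × R = 71.9 × 1.861 ≈ 134 mg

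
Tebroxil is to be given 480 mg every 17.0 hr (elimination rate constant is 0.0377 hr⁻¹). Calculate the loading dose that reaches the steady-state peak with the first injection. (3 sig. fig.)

1010 mg

Accumulation ratio R = 1 / (1 − e^(−kτ)) = 1 / (1 − e^(−0.03770×17.0)) = 1 / (1 − 0.5268) = 2.113
Loading dose = maintenance dose × R = 480 × 2.113 ≈ 1010 mg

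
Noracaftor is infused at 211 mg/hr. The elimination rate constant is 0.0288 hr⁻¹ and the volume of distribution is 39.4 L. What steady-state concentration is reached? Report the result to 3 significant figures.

186 µg/mL

CL = k · V = 0.0288 × 39.4 = 1.135 L/hr
Css = rate / CL = 211 / 1.135 ≈ 186 µg/mL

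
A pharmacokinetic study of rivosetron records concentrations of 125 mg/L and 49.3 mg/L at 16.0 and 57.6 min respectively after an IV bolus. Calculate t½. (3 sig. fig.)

31.0 minutes

k = ln(C₁/C₂) / (t₂ − t₁) = ln(125/49.3) / (57.6 − 16.0)
  = 0.9304 / 41.60 = 0.02237 min⁻¹
t½ = ln 2 / k = ln 2 / 0.02237 ≈ 31.0 minutes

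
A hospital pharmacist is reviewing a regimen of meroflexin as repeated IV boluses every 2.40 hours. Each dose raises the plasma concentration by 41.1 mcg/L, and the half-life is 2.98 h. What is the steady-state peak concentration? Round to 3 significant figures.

96.1 mcg/L

k = ln 2 / 2.98 = 0.2326 h⁻¹
Fraction remaining after one interval: e^(−kτ) = e^(−0.2326 × 2.40) = 0.5722
R = 1 / (1 − 0.5722) = 2.338
Css,max = 41.1 × 2.338 ≈ 96.1 mcg/L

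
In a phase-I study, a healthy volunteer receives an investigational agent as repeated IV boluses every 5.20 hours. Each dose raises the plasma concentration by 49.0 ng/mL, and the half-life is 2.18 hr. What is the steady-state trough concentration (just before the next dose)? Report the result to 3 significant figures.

11.6 ng/mL

k = ln 2 / 2.18 = 0.3180 hr⁻¹
Fraction remaining after one interval: e^(−kτ) = e^(−0.3180 × 5.20) = 0.1914
R = 1 / (1 − 0.1914) = 1.237
Css,max = 49.0 × 1.237 = 60.60 ng/mL
Css,min = Css,max × e^(−kτ) = 60.60 × 0.1914 ≈ 11.6 ng/mL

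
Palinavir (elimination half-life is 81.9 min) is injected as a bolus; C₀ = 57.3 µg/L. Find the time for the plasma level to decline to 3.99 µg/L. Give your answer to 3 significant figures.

k = ln 2 / 81.9 = 0.008463 min⁻¹
C(t) = C₀ e^(−kt)  ⇒  t = ln(C₀/C) / k
t = ln(57.3/3.99) / 0.008463 = 2.665 / 0.008463 ≈ 315 minutes

315 minutes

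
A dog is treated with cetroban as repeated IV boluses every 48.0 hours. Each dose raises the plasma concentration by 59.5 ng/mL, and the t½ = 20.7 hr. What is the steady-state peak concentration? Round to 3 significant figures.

74.4 ng/mL

k = ln 2 / 20.7 = 0.03349 hr⁻¹
Fraction remaining after one interval: e^(−kτ) = e^(−0.03349 × 48.0) = 0.2004
R = 1 / (1 − 0.2004) = 1.251
Css,max = 59.5 × 1.251 ≈ 74.4 ng/mL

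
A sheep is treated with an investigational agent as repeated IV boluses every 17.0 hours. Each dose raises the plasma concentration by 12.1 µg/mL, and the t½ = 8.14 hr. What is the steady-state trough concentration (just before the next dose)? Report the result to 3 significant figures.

k = ln 2 / 8.14 = 0.08515 hr⁻¹
Fraction remaining after one interval: e^(−kτ) = e^(−0.08515 × 17.0) = 0.2351
R = 1 / (1 − 0.2351) = 1.307
Css,max = 12.1 × 1.307 = 15.82 µg/mL
Css,min = Css,max × e^(−kτ) = 15.82 × 0.2351 ≈ 3.72 µg/mL

3.72 µg/mL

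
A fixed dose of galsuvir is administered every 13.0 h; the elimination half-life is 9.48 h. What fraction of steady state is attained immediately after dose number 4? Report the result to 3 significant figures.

k = ln 2 / 9.48 = 0.07312 h⁻¹
f_n = 1 − e^(−nkτ) = 1 − e^(−4 × 0.07312 × 13.0) = 1 − e^(−3.802) = 1 − 0.02232 ≈ 0.978

0.978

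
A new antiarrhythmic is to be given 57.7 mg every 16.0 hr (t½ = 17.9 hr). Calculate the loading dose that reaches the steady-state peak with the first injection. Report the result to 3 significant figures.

k = ln 2 / 17.9 = 0.03872 hr⁻¹
Accumulation ratio R = 1 / (1 − e^(−kτ)) = 1 / (1 − e^(−0.03872×16.0)) = 1 / (1 − 0.5382) = 2.165
Loading dose = maintenance dose × R = 57.7 × 2.165 ≈ 125 mg

125 mg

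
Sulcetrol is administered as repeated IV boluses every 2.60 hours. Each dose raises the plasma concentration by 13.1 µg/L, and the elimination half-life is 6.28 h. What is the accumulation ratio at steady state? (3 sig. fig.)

k = ln 2 / 6.28 = 0.1104 h⁻¹
Fraction remaining after one interval: e^(−kτ) = e^(−0.1104 × 2.60) = 0.7505
R = 1 / (1 − 0.7505) = 1 / 0.2495 ≈ 4.01

4.01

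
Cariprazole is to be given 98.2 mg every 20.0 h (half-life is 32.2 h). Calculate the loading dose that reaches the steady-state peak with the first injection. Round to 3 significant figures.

k = ln 2 / 32.2 = 0.02153 h⁻¹
Accumulation ratio R = 1 / (1 − e^(−kτ)) = 1 / (1 − e^(−0.02153×20.0)) = 1 / (1 − 0.6502) = 2.859
Loading dose = maintenance dose × R = 98.2 × 2.859 ≈ 281 mg

281 mg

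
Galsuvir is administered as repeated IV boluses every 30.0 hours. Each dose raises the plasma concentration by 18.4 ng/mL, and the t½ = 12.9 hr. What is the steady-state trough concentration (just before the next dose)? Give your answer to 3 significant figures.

k = ln 2 / 12.9 = 0.05373 hr⁻¹
Fraction remaining after one interval: e^(−kτ) = e^(−0.05373 × 30.0) = 0.1995
R = 1 / (1 − 0.1995) = 1.249
Css,max = 18.4 × 1.249 = 22.99 ng/mL
Css,min = Css,max × e^(−kτ) = 22.99 × 0.1995 ≈ 4.59 ng/mL

4.59 ng/mL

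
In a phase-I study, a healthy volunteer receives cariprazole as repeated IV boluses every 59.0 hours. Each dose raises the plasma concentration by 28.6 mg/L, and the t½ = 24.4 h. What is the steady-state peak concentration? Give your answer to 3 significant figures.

k = ln 2 / 24.4 = 0.02841 h⁻¹
Fraction remaining after one interval: e^(−kτ) = e^(−0.02841 × 59.0) = 0.1871
R = 1 / (1 − 0.1871) = 1.230
Css,max = 28.6 × 1.230 ≈ 35.2 mg/L

35.2 mg/L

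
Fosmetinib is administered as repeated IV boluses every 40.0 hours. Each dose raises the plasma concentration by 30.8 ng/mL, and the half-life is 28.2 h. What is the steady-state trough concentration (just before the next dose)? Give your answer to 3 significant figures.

k = ln 2 / 28.2 = 0.02458 h⁻¹
Fraction remaining after one interval: e^(−kτ) = e^(−0.02458 × 40.0) = 0.3741
R = 1 / (1 − 0.3741) = 1.598
Css,max = 30.8 × 1.598 = 49.21 ng/mL
Css,min = Css,max × e^(−kτ) = 49.21 × 0.3741 ≈ 18.4 ng/mL

18.4 ng/mL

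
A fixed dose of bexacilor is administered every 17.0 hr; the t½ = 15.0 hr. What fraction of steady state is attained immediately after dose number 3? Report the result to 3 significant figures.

k = ln 2 / 15.0 = 0.04621 hr⁻¹
f_n = 1 − e^(−nkτ) = 1 − e^(−3 × 0.04621 × 17.0) = 1 − e^(−2.357) = 1 − 0.09473 ≈ 0.905

0.905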